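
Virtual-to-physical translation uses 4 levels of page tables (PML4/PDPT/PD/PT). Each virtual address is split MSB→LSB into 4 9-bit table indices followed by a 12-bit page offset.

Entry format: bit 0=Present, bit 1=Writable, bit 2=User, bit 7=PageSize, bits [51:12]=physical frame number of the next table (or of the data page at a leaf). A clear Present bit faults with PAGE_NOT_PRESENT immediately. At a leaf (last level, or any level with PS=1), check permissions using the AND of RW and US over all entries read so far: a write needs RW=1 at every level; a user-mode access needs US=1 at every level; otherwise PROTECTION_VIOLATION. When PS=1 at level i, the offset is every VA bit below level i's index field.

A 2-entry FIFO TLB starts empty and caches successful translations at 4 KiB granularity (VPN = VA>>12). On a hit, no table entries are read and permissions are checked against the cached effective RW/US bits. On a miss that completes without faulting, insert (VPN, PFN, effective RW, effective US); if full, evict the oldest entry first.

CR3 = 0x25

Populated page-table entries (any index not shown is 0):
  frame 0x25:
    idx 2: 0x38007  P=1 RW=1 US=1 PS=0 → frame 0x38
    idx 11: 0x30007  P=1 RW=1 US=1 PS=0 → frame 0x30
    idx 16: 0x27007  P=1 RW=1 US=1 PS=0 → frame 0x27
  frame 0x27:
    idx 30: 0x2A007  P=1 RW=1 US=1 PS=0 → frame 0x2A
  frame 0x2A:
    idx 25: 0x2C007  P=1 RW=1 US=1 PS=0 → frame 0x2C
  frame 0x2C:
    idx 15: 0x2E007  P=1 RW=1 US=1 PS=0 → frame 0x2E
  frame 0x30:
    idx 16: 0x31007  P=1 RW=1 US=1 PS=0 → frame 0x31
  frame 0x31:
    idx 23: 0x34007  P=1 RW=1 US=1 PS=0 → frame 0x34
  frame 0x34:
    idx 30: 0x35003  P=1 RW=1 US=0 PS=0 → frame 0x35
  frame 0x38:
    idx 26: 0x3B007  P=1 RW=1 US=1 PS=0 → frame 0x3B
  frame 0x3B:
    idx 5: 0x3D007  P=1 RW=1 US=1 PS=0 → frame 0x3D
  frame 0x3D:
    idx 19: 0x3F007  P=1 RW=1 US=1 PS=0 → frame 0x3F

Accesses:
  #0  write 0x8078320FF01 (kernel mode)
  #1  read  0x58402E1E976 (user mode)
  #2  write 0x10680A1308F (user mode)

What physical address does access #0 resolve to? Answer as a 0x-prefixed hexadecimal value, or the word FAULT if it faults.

Per-access translation:
#0 VA=0x8078320FF01 (w,kernel):
  L0: frame=0x25 idx=16 entry=0x27007 [P=1 RW=1 US=1 PS=0]
  L1: frame=0x27 idx=30 entry=0x2A007 [P=1 RW=1 US=1 PS=0]
  L2: frame=0x2A idx=25 entry=0x2C007 [P=1 RW=1 US=1 PS=0]
  L3: frame=0x2C idx=15 entry=0x2E007 [P=1 RW=1 US=1 PS=0]
  ⇒ phys 0x2EF01  [4 reads]
#1 VA=0x58402E1E976 (r,user):
  L0: frame=0x25 idx=11 entry=0x30007 [P=1 RW=1 US=1 PS=0]
  L1: frame=0x30 idx=16 entry=0x31007 [P=1 RW=1 US=1 PS=0]
  L2: frame=0x31 idx=23 entry=0x34007 [P=1 RW=1 US=1 PS=0]
  L3: frame=0x34 idx=30 entry=0x35003 [P=1 RW=1 US=0 PS=0]
  ✗ PROTECTION_VIOLATION  [4 reads]
#2 VA=0x10680A1308F (w,user):
  L0: frame=0x25 idx=2 entry=0x38007 [P=1 RW=1 US=1 PS=0]
  L1: frame=0x38 idx=26 entry=0x3B007 [P=1 RW=1 US=1 PS=0]
  L2: frame=0x3B idx=5 entry=0x3D007 [P=1 RW=1 US=1 PS=0]
  L3: frame=0x3D idx=19 entry=0x3F007 [P=1 RW=1 US=1 PS=0]
  ⇒ phys 0x3F08F  [4 reads]

Access #0 PA: 0x2EF01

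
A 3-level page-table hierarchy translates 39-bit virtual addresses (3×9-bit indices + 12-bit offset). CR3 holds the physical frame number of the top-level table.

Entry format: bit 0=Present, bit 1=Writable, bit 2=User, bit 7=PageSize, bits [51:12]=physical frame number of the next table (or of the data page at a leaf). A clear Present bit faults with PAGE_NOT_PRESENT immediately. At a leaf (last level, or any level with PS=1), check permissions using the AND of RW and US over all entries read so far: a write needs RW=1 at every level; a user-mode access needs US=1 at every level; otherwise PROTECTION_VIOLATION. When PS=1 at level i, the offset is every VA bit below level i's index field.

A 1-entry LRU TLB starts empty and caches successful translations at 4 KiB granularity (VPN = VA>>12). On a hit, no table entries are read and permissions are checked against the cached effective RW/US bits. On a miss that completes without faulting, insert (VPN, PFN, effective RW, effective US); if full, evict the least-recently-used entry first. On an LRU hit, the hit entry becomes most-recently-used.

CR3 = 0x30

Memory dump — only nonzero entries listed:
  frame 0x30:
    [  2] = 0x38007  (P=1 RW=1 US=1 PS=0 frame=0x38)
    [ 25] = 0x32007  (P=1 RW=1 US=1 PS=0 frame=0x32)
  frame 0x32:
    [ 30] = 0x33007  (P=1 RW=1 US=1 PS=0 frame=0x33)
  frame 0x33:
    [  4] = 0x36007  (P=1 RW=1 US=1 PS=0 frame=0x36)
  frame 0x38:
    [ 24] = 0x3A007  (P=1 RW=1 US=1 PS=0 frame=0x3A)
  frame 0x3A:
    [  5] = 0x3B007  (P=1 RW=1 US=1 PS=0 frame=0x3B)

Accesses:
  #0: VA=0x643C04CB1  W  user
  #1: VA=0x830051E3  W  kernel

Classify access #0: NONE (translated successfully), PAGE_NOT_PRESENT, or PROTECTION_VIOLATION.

Walk each access:
#0 VA=0x643C04CB1 (w,user):
  L0: frame=0x30 idx=25 entry=0x32007 [P=1 RW=1 US=1 PS=0]
  L1: frame=0x32 idx=30 entry=0x33007 [P=1 RW=1 US=1 PS=0]
  L2: frame=0x33 idx=4 entry=0x36007 [P=1 RW=1 US=1 PS=0]
  ✓ 0x36CB1  — 3 lookups
#1 VA=0x830051E3 (w,kernel):
  L0: frame=0x30 idx=2 entry=0x38007 [P=1 RW=1 US=1 PS=0]
  L1: frame=0x38 idx=24 entry=0x3A007 [P=1 RW=1 US=1 PS=0]
  L2: frame=0x3A idx=5 entry=0x3B007 [P=1 RW=1 US=1 PS=0]
  ✓ 0x3B1E3  — 3 lookups

Access #0 fault: NONE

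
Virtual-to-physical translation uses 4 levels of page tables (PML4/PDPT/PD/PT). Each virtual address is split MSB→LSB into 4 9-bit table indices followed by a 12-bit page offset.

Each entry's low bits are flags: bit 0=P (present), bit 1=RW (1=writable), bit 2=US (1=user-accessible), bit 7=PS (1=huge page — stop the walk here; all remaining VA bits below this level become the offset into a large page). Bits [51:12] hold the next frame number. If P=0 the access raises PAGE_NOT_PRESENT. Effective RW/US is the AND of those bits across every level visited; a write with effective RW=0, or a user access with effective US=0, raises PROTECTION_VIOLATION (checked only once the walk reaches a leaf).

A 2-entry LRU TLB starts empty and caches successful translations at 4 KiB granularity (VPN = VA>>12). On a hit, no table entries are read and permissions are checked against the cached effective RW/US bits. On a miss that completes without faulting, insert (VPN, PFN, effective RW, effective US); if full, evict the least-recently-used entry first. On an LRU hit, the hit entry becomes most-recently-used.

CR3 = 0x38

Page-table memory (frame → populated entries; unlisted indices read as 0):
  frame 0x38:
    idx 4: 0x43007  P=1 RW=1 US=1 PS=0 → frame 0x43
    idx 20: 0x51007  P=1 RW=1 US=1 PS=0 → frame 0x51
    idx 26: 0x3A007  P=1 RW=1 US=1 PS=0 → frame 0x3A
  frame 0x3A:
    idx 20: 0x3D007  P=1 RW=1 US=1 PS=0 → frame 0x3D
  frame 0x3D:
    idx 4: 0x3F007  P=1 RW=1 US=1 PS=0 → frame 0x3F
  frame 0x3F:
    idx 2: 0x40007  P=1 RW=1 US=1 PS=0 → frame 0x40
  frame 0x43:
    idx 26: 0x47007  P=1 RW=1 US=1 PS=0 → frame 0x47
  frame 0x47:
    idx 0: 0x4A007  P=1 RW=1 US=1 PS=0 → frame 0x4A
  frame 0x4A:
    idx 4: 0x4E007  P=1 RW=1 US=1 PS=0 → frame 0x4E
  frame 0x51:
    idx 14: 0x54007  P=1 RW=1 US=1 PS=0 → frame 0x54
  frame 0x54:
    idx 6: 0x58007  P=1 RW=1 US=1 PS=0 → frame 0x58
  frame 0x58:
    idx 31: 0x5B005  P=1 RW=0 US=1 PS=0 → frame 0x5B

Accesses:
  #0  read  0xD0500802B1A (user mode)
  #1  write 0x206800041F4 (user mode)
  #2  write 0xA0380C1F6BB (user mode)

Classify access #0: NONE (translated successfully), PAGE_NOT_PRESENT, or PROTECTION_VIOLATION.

Per-access translation:
#0 VA=0xD0500802B1A (r,user):
  [0] read 0x38 idx=26: raw=0x3A007 flags P=1 W=1 U=1 S=0
  [1] read 0x3A idx=20: raw=0x3D007 flags P=1 W=1 U=1 S=0
  [2] read 0x3D idx=4: raw=0x3F007 flags P=1 W=1 U=1 S=0
  [3] read 0x3F idx=2: raw=0x40007 flags P=1 W=1 U=1 S=0
  ✓ 0x40B1A  — 4 lookups
#1 VA=0x206800041F4 (w,user):
  [0] read 0x38 idx=4: raw=0x43007 flags P=1 W=1 U=1 S=0
  [1] read 0x43 idx=26: raw=0x47007 flags P=1 W=1 U=1 S=0
  [2] read 0x47 idx=0: raw=0x4A007 flags P=1 W=1 U=1 S=0
  [3] read 0x4A idx=4: raw=0x4E007 flags P=1 W=1 U=1 S=0
  ✓ 0x4E1F4  — 4 lookups
#2 VA=0xA0380C1F6BB (w,user):
  [0] read 0x38 idx=20: raw=0x51007 flags P=1 W=1 U=1 S=0
  [1] read 0x51 idx=14: raw=0x54007 flags P=1 W=1 U=1 S=0
  [2] read 0x54 idx=6: raw=0x58007 flags P=1 W=1 U=1 S=0
  [3] read 0x58 idx=31: raw=0x5B005 flags P=1 W=0 U=1 S=0
  ⇒ fault: PROTECTION_VIOLATION  — 4 lookups

Access #0 fault: NONE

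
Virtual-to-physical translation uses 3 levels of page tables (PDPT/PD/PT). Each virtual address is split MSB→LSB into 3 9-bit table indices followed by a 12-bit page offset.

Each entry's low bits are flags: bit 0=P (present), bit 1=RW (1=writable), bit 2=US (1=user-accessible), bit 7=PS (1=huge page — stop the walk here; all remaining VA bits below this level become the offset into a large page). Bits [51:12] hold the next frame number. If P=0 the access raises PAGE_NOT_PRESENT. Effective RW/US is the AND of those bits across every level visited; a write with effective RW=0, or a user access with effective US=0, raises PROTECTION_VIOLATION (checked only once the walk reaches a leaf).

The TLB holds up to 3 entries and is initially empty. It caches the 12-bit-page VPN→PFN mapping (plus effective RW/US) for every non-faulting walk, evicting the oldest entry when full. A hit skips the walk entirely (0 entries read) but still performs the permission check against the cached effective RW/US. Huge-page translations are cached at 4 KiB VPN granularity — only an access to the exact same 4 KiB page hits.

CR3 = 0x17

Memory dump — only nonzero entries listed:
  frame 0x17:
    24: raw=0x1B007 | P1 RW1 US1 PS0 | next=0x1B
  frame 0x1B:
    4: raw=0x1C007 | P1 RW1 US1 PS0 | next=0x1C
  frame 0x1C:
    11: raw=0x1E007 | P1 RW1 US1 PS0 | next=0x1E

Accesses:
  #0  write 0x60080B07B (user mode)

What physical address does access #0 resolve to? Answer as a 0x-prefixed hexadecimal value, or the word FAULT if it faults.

Walk each access:
#0 VA=0x60080B07B (w,user):
  lvl0: tbl 0x17, slot 24 ⇒ 0x1B007 (P1/RW1/US1/PS0)
  lvl1: tbl 0x1B, slot 4 ⇒ 0x1C007 (P1/RW1/US1/PS0)
  lvl2: tbl 0x1C, slot 11 ⇒ 0x1E007 (P1/RW1/US1/PS0)
  ⇒ phys 0x1E07B  [3 reads]

Access #0 PA: 0x1E07B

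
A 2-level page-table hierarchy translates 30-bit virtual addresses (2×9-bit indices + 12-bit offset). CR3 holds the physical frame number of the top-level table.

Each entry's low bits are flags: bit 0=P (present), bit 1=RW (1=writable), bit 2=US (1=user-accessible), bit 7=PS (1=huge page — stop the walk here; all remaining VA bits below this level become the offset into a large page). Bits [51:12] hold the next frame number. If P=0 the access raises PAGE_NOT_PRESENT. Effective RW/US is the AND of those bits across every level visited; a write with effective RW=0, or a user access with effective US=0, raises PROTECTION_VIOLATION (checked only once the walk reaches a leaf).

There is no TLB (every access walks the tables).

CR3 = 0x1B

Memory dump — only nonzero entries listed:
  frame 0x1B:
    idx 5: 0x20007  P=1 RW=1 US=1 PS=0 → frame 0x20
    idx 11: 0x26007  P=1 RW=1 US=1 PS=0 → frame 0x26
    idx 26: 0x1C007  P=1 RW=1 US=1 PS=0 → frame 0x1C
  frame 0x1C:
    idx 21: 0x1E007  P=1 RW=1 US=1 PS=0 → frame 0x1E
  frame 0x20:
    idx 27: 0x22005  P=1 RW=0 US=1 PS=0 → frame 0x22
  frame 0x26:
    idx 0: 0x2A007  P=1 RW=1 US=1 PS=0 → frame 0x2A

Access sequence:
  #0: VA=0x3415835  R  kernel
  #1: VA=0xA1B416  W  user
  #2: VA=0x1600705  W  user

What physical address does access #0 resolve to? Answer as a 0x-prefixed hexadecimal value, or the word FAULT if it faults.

Walk each access:
#0 VA=0x3415835 (r,kernel):
  L0 @0x1B[26] → 0x1C007  P=1,RW=1,US=1,PS=0
  L1 @0x1C[21] → 0x1E007  P=1,RW=1,US=1,PS=0
  ⇒ phys 0x1E835  [2 reads]
#1 VA=0xA1B416 (w,user):
  L0 @0x1B[5] → 0x20007  P=1,RW=1,US=1,PS=0
  L1 @0x20[27] → 0x22005  P=1,RW=0,US=1,PS=0
  ⇒ fault: PROTECTION_VIOLATION  — 2 lookups
#2 VA=0x1600705 (w,user):
  L0 @0x1B[11] → 0x26007  P=1,RW=1,US=1,PS=0
  L1 @0x26[0] → 0x2A007  P=1,RW=1,US=1,PS=0
  ⇒ phys 0x2A705  [2 reads]

Access #0 PA: 0x1E835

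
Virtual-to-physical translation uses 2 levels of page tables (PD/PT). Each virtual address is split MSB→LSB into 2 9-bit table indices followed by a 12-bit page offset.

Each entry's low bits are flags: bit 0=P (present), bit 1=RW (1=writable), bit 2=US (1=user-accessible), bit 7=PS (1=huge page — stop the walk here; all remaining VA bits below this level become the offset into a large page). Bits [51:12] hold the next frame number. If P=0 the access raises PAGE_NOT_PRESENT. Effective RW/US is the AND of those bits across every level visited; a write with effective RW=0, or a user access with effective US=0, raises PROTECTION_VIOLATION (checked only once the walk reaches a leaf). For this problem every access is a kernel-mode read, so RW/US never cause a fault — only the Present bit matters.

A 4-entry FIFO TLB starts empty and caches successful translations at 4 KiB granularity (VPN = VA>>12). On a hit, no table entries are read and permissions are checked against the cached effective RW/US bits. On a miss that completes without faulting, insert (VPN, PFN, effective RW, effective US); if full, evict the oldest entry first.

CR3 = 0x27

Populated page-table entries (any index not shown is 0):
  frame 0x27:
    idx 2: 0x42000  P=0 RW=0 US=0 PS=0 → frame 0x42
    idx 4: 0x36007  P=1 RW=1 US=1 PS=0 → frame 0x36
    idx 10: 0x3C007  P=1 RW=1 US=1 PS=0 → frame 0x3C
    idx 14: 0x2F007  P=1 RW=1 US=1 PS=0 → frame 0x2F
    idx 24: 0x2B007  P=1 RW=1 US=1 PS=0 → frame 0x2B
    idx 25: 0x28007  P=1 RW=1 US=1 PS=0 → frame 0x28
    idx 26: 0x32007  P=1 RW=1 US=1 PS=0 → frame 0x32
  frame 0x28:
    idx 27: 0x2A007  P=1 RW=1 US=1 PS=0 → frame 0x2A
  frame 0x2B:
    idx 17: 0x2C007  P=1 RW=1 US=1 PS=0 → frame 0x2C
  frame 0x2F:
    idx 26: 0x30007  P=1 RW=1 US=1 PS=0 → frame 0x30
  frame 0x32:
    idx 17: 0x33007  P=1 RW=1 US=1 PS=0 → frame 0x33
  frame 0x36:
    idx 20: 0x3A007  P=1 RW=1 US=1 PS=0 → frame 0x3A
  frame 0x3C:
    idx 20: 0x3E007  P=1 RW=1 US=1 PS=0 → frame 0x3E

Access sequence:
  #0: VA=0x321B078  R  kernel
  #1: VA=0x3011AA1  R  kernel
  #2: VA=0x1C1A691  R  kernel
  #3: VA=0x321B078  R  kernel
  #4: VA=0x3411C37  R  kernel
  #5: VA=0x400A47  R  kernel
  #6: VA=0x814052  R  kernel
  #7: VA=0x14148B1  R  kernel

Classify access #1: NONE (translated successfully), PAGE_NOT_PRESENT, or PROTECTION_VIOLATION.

Walk each access:
#0 VA=0x321B078 (r,kernel):
  lvl0: tbl 0x27, slot 25 ⇒ 0x28007 (P1/RW1/US1/PS0)
  lvl1: tbl 0x28, slot 27 ⇒ 0x2A007 (P1/RW1/US1/PS0)
  → PA=0x2A078  (2 entries read)
#1 VA=0x3011AA1 (r,kernel):
  lvl0: tbl 0x27, slot 24 ⇒ 0x2B007 (P1/RW1/US1/PS0)
  lvl1: tbl 0x2B, slot 17 ⇒ 0x2C007 (P1/RW1/US1/PS0)
  → PA=0x2CAA1  (2 entries read)
#2 VA=0x1C1A691 (r,kernel):
  lvl0: tbl 0x27, slot 14 ⇒ 0x2F007 (P1/RW1/US1/PS0)
  lvl1: tbl 0x2F, slot 26 ⇒ 0x30007 (P1/RW1/US1/PS0)
  → PA=0x30691  (2 entries read)
#3 VA=0x321B078 (r,kernel):
  TLB hit vpn=0x321B → PA=0x2A078
#4 VA=0x3411C37 (r,kernel):
  lvl0: tbl 0x27, slot 26 ⇒ 0x32007 (P1/RW1/US1/PS0)
  lvl1: tbl 0x32, slot 17 ⇒ 0x33007 (P1/RW1/US1/PS0)
  → PA=0x33C37  (2 entries read)
#5 VA=0x400A47 (r,kernel):
  lvl0: tbl 0x27, slot 2 ⇒ 0x42000 (P0/RW0/US0/PS0)
  → PAGE_NOT_PRESENT  (1 entries read)
#6 VA=0x814052 (r,kernel):
  lvl0: tbl 0x27, slot 4 ⇒ 0x36007 (P1/RW1/US1/PS0)
  lvl1: tbl 0x36, slot 20 ⇒ 0x3A007 (P1/RW1/US1/PS0)
  → PA=0x3A052  (2 entries read)
#7 VA=0x14148B1 (r,kernel):
  lvl0: tbl 0x27, slot 10 ⇒ 0x3C007 (P1/RW1/US1/PS0)
  lvl1: tbl 0x3C, slot 20 ⇒ 0x3E007 (P1/RW1/US1/PS0)
  → PA=0x3E8B1  (2 entries read)

Access #1 fault: NONE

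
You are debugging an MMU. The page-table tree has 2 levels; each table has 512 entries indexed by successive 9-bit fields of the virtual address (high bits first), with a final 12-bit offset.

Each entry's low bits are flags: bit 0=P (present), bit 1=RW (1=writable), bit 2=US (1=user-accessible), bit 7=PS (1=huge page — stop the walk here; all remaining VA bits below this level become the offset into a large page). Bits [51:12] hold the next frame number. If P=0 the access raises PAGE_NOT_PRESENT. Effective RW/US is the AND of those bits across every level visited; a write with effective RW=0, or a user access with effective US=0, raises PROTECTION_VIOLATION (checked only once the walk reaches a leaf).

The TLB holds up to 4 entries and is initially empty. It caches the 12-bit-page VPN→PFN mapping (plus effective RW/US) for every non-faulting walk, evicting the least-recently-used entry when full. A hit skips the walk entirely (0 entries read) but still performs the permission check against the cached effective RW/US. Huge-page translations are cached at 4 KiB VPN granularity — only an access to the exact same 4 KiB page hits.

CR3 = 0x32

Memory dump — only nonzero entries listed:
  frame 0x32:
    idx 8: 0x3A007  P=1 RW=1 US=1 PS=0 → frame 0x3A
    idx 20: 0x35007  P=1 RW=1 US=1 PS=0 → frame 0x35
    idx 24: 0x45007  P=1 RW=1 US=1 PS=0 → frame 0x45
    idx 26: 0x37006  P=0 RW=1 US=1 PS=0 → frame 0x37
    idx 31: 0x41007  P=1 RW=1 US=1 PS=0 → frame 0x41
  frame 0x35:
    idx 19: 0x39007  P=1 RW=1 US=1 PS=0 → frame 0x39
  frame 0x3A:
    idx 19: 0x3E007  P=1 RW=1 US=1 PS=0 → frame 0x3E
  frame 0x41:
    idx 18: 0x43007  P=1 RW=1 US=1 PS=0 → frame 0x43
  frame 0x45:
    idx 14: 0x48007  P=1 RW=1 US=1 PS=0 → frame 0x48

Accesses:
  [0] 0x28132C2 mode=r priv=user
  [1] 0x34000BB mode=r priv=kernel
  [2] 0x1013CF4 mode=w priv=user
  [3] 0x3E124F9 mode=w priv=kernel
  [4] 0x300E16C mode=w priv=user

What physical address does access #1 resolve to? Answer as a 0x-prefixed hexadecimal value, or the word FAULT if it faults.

Per-access translation:
#0 VA=0x28132C2 (r,user):
  [0] read 0x32 idx=20: raw=0x35007 flags P=1 W=1 U=1 S=0
  [1] read 0x35 idx=19: raw=0x39007 flags P=1 W=1 U=1 S=0
  → PA=0x392C2  (2 entries read)
#1 VA=0x34000BB (r,kernel):
  [0] read 0x32 idx=26: raw=0x37006 flags P=0 W=1 U=1 S=0
  ⇒ fault: PAGE_NOT_PRESENT  — 1 lookups
#2 VA=0x1013CF4 (w,user):
  [0] read 0x32 idx=8: raw=0x3A007 flags P=1 W=1 U=1 S=0
  [1] read 0x3A idx=19: raw=0x3E007 flags P=1 W=1 U=1 S=0
  → PA=0x3ECF4  (2 entries read)
#3 VA=0x3E124F9 (w,kernel):
  [0] read 0x32 idx=31: raw=0x41007 flags P=1 W=1 U=1 S=0
  [1] read 0x41 idx=18: raw=0x43007 flags P=1 W=1 U=1 S=0
  → PA=0x434F9  (2 entries read)
#4 VA=0x300E16C (w,user):
  [0] read 0x32 idx=24: raw=0x45007 flags P=1 W=1 U=1 S=0
  [1] read 0x45 idx=14: raw=0x48007 flags P=1 W=1 U=1 S=0
  → PA=0x4816C  (2 entries read)

Access #1 PA: FAULT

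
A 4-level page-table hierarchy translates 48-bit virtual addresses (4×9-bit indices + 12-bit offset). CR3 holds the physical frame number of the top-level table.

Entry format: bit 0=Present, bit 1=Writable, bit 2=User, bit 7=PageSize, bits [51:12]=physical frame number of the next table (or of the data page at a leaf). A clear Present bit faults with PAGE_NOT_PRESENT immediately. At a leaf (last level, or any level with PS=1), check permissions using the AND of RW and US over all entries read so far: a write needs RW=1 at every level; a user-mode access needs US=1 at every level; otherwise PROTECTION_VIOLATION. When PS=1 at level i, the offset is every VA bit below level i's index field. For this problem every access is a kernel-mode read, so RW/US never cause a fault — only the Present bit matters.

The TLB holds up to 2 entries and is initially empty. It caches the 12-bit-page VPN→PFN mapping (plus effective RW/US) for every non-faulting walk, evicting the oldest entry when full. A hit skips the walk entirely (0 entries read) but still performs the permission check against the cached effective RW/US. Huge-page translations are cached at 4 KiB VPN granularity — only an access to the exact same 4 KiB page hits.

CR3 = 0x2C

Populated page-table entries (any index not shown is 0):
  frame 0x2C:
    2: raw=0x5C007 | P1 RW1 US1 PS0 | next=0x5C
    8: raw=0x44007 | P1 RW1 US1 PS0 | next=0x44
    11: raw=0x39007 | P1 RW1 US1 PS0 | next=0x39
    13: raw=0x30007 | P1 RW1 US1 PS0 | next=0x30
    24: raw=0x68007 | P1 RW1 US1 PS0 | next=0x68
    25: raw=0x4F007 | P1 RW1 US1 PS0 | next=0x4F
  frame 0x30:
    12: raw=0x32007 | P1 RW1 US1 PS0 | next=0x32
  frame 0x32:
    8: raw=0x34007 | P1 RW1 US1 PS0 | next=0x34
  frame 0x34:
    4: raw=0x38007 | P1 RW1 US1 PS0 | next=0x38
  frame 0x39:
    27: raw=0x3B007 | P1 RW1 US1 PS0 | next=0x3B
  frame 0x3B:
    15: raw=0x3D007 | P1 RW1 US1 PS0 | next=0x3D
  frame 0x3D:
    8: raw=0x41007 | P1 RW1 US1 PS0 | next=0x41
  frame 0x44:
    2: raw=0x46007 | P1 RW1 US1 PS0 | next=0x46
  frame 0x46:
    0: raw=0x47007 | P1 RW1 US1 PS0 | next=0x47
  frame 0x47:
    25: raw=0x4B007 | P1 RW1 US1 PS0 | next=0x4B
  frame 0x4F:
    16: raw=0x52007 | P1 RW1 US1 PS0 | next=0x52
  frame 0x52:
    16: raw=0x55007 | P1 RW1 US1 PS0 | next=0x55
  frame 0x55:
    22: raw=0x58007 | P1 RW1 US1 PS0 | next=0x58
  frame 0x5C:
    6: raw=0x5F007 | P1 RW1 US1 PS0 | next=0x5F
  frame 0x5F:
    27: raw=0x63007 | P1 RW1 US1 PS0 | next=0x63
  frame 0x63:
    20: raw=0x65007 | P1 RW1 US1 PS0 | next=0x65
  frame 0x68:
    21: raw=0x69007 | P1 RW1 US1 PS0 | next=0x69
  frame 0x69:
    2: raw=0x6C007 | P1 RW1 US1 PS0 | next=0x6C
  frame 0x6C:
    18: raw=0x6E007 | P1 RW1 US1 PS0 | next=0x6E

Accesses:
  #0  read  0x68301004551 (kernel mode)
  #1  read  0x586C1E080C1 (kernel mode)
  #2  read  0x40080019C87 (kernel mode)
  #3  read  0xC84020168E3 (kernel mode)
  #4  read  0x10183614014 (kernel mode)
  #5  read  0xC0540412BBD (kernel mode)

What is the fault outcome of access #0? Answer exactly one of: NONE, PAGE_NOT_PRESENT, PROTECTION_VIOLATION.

Per-access translation:
#0 VA=0x68301004551 (r,kernel):
  L0 @0x2C[13] → 0x30007  P=1,RW=1,US=1,PS=0
  L1 @0x30[12] → 0x32007  P=1,RW=1,US=1,PS=0
  L2 @0x32[8] → 0x34007  P=1,RW=1,US=1,PS=0
  L3 @0x34[4] → 0x38007  P=1,RW=1,US=1,PS=0
  ⇒ phys 0x38551  [4 reads]
#1 VA=0x586C1E080C1 (r,kernel):
  L0 @0x2C[11] → 0x39007  P=1,RW=1,US=1,PS=0
  L1 @0x39[27] → 0x3B007  P=1,RW=1,US=1,PS=0
  L2 @0x3B[15] → 0x3D007  P=1,RW=1,US=1,PS=0
  L3 @0x3D[8] → 0x41007  P=1,RW=1,US=1,PS=0
  ⇒ phys 0x410C1  [4 reads]
#2 VA=0x40080019C87 (r,kernel):
  L0 @0x2C[8] → 0x44007  P=1,RW=1,US=1,PS=0
  L1 @0x44[2] → 0x46007  P=1,RW=1,US=1,PS=0
  L2 @0x46[0] → 0x47007  P=1,RW=1,US=1,PS=0
  L3 @0x47[25] → 0x4B007  P=1,RW=1,US=1,PS=0
  ⇒ phys 0x4BC87  [4 reads]
#3 VA=0xC84020168E3 (r,kernel):
  L0 @0x2C[25] → 0x4F007  P=1,RW=1,US=1,PS=0
  L1 @0x4F[16] → 0x52007  P=1,RW=1,US=1,PS=0
  L2 @0x52[16] → 0x55007  P=1,RW=1,US=1,PS=0
  L3 @0x55[22] → 0x58007  P=1,RW=1,US=1,PS=0
  ⇒ phys 0x588E3  [4 reads]
#4 VA=0x10183614014 (r,kernel):
  L0 @0x2C[2] → 0x5C007  P=1,RW=1,US=1,PS=0
  L1 @0x5C[6] → 0x5F007  P=1,RW=1,US=1,PS=0
  L2 @0x5F[27] → 0x63007  P=1,RW=1,US=1,PS=0
  L3 @0x63[20] → 0x65007  P=1,RW=1,US=1,PS=0
  ⇒ phys 0x65014  [4 reads]
#5 VA=0xC0540412BBD (r,kernel):
  L0 @0x2C[24] → 0x68007  P=1,RW=1,US=1,PS=0
  L1 @0x68[21] → 0x69007  P=1,RW=1,US=1,PS=0
  L2 @0x69[2] → 0x6C007  P=1,RW=1,US=1,PS=0
  L3 @0x6C[18] → 0x6E007  P=1,RW=1,US=1,PS=0
  ⇒ phys 0x6EBBD  [4 reads]

Access #0 fault: NONE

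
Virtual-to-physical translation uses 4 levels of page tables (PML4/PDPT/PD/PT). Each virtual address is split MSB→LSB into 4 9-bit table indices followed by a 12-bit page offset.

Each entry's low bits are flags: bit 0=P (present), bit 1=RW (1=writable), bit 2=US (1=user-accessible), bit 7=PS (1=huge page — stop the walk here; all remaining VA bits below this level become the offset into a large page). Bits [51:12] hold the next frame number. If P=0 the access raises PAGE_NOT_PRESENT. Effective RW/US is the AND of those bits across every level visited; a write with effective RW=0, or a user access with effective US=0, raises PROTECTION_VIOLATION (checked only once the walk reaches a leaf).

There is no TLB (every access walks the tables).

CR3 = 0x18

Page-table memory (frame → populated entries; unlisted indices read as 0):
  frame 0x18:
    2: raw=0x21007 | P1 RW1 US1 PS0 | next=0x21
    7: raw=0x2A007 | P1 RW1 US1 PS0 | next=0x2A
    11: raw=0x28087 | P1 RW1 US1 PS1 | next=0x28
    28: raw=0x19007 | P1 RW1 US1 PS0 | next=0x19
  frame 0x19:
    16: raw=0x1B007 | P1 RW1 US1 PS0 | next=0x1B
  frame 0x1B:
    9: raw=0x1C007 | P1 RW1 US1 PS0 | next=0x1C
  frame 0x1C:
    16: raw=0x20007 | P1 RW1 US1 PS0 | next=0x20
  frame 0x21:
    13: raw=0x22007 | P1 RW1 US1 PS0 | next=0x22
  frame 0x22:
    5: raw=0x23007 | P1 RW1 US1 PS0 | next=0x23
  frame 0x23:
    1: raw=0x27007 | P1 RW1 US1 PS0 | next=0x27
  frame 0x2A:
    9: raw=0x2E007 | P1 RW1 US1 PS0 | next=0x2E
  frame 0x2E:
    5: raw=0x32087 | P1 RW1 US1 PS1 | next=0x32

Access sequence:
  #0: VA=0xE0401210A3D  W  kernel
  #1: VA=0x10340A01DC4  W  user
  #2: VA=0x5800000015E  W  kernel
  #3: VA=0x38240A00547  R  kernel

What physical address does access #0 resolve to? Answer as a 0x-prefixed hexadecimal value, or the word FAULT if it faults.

Walk each access:
#0 VA=0xE0401210A3D (w,kernel):
  [0] read 0x18 idx=28: raw=0x19007 flags P=1 W=1 U=1 S=0
  [1] read 0x19 idx=16: raw=0x1B007 flags P=1 W=1 U=1 S=0
  [2] read 0x1B idx=9: raw=0x1C007 flags P=1 W=1 U=1 S=0
  [3] read 0x1C idx=16: raw=0x20007 flags P=1 W=1 U=1 S=0
  → PA=0x20A3D  (4 entries read)
#1 VA=0x10340A01DC4 (w,user):
  [0] read 0x18 idx=2: raw=0x21007 flags P=1 W=1 U=1 S=0
  [1] read 0x21 idx=13: raw=0x22007 flags P=1 W=1 U=1 S=0
  [2] read 0x22 idx=5: raw=0x23007 flags P=1 W=1 U=1 S=0
  [3] read 0x23 idx=1: raw=0x27007 flags P=1 W=1 U=1 S=0
  → PA=0x27DC4  (4 entries read)
#2 VA=0x5800000015E (w,kernel):
  [0] read 0x18 idx=11: raw=0x28087 flags P=1 W=1 U=1 S=1
  → PA=0x2815E (huge @L0)  (1 entries read)
#3 VA=0x38240A00547 (r,kernel):
  [0] read 0x18 idx=7: raw=0x2A007 flags P=1 W=1 U=1 S=0
  [1] read 0x2A idx=9: raw=0x2E007 flags P=1 W=1 U=1 S=0
  [2] read 0x2E idx=5: raw=0x32087 flags P=1 W=1 U=1 S=1
  → PA=0x32547 (huge @L2)  (3 entries read)

Access #0 PA: 0x20A3D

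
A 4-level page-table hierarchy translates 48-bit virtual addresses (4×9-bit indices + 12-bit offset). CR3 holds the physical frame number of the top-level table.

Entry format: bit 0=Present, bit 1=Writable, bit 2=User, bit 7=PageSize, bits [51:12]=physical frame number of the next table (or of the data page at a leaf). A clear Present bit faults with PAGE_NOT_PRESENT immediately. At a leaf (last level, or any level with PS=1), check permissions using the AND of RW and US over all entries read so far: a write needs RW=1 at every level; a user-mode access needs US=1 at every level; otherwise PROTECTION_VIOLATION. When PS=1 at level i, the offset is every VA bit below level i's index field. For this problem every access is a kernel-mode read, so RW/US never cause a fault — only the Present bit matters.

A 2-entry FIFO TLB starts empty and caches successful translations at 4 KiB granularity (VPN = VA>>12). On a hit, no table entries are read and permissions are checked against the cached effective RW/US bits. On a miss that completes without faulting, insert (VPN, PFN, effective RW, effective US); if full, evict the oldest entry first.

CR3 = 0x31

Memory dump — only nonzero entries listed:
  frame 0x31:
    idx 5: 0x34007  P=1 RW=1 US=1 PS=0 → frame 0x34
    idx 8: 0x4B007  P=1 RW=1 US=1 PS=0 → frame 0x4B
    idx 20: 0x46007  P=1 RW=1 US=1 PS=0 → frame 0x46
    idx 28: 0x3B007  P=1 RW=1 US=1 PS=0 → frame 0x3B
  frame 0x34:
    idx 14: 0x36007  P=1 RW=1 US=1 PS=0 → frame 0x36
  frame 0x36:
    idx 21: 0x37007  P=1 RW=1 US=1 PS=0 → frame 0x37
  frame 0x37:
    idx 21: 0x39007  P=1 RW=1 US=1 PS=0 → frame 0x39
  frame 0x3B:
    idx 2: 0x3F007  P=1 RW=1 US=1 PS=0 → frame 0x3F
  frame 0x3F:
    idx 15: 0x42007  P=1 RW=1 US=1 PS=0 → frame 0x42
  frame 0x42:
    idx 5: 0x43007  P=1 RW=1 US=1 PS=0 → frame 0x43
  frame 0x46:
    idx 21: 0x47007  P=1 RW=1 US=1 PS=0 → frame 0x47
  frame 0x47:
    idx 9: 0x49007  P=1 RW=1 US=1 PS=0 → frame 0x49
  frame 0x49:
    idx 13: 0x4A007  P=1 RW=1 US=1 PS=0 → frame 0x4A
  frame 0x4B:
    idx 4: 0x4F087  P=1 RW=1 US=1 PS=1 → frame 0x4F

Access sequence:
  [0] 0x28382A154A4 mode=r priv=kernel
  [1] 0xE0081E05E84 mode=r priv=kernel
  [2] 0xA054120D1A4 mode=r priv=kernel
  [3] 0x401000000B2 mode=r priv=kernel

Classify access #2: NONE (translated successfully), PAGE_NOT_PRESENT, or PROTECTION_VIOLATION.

Per-access translation:
#0 VA=0x28382A154A4 (r,kernel):
  L0 @0x31[5] → 0x34007  P=1,RW=1,US=1,PS=0
  L1 @0x34[14] → 0x36007  P=1,RW=1,US=1,PS=0
  L2 @0x36[21] → 0x37007  P=1,RW=1,US=1,PS=0
  L3 @0x37[21] → 0x39007  P=1,RW=1,US=1,PS=0
  ✓ 0x394A4  — 4 lookups
#1 VA=0xE0081E05E84 (r,kernel):
  L0 @0x31[28] → 0x3B007  P=1,RW=1,US=1,PS=0
  L1 @0x3B[2] → 0x3F007  P=1,RW=1,US=1,PS=0
  L2 @0x3F[15] → 0x42007  P=1,RW=1,US=1,PS=0
  L3 @0x42[5] → 0x43007  P=1,RW=1,US=1,PS=0
  ✓ 0x43E84  — 4 lookups
#2 VA=0xA054120D1A4 (r,kernel):
  L0 @0x31[20] → 0x46007  P=1,RW=1,US=1,PS=0
  L1 @0x46[21] → 0x47007  P=1,RW=1,US=1,PS=0
  L2 @0x47[9] → 0x49007  P=1,RW=1,US=1,PS=0
  L3 @0x49[13] → 0x4A007  P=1,RW=1,US=1,PS=0
  ✓ 0x4A1A4  — 4 lookups
#3 VA=0x401000000B2 (r,kernel):
  L0 @0x31[8] → 0x4B007  P=1,RW=1,US=1,PS=0
  L1 @0x4B[4] → 0x4F087  P=1,RW=1,US=1,PS=1
  ✓ 0x4F0B2 (huge @L1)  — 2 lookups

Access #2 fault: NONE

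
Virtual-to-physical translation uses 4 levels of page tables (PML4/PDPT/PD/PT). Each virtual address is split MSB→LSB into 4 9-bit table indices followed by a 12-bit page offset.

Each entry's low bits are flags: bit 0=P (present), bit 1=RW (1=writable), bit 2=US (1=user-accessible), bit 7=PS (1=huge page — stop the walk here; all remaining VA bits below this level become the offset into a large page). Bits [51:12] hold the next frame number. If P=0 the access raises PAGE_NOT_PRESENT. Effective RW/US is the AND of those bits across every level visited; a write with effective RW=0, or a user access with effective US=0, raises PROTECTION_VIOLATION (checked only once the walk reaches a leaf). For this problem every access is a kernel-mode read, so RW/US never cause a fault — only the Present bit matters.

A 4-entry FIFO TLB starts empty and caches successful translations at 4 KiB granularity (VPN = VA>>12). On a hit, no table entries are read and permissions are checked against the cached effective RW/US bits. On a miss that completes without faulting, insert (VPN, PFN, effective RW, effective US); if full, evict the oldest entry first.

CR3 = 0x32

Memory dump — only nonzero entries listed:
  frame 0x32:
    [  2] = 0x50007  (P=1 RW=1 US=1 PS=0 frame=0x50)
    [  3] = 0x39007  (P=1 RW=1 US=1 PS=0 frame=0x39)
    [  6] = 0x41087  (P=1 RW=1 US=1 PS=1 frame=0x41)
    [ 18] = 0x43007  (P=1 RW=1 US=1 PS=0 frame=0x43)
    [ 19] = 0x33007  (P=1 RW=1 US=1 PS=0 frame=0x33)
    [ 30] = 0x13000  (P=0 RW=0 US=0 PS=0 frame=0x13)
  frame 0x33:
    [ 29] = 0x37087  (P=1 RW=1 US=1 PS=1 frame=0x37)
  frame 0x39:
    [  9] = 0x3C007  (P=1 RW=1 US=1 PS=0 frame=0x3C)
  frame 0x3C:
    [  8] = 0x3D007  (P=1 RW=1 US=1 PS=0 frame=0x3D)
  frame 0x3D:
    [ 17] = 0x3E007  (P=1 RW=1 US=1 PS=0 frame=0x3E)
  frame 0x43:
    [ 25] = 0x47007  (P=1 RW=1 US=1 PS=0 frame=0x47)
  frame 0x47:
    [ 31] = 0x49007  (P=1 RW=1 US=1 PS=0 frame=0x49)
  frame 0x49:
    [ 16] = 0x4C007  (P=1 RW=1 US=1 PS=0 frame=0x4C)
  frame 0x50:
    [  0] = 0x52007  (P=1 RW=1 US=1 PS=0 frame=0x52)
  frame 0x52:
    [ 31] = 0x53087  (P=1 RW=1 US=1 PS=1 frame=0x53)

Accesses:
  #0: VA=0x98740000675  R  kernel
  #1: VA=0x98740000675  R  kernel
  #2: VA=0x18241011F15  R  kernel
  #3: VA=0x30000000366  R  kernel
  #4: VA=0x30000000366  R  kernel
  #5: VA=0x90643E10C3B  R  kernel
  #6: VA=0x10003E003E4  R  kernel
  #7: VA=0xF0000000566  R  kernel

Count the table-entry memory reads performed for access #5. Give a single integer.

Per-access translation:
#0 VA=0x98740000675 (r,kernel):
  lvl0: tbl 0x32, slot 19 ⇒ 0x33007 (P1/RW1/US1/PS0)
  lvl1: tbl 0x33, slot 29 ⇒ 0x37087 (P1/RW1/US1/PS1)
  ⇒ phys 0x37675 (huge @L1)  [2 reads]
#1 VA=0x98740000675 (r,kernel):
  TLB hit vpn=0x98740000 → PA=0x37675
#2 VA=0x18241011F15 (r,kernel):
  lvl0: tbl 0x32, slot 3 ⇒ 0x39007 (P1/RW1/US1/PS0)
  lvl1: tbl 0x39, slot 9 ⇒ 0x3C007 (P1/RW1/US1/PS0)
  lvl2: tbl 0x3C, slot 8 ⇒ 0x3D007 (P1/RW1/US1/PS0)
  lvl3: tbl 0x3D, slot 17 ⇒ 0x3E007 (P1/RW1/US1/PS0)
  ⇒ phys 0x3EF15  [4 reads]
#3 VA=0x30000000366 (r,kernel):
  lvl0: tbl 0x32, slot 6 ⇒ 0x41087 (P1/RW1/US1/PS1)
  ⇒ phys 0x41366 (huge @L0)  [1 reads]
#4 VA=0x30000000366 (r,kernel):
  TLB hit vpn=0x30000000 → PA=0x41366
#5 VA=0x90643E10C3B (r,kernel):
  lvl0: tbl 0x32, slot 18 ⇒ 0x43007 (P1/RW1/US1/PS0)
  lvl1: tbl 0x43, slot 25 ⇒ 0x47007 (P1/RW1/US1/PS0)
  lvl2: tbl 0x47, slot 31 ⇒ 0x49007 (P1/RW1/US1/PS0)
  lvl3: tbl 0x49, slot 16 ⇒ 0x4C007 (P1/RW1/US1/PS0)
  ⇒ phys 0x4CC3B  [4 reads]
#6 VA=0x10003E003E4 (r,kernel):
  lvl0: tbl 0x32, slot 2 ⇒ 0x50007 (P1/RW1/US1/PS0)
  lvl1: tbl 0x50, slot 0 ⇒ 0x52007 (P1/RW1/US1/PS0)
  lvl2: tbl 0x52, slot 31 ⇒ 0x53087 (P1/RW1/US1/PS1)
  ⇒ phys 0x533E4 (huge @L2)  [3 reads]
#7 VA=0xF0000000566 (r,kernel):
  lvl0: tbl 0x32, slot 30 ⇒ 0x13000 (P0/RW0/US0/PS0)
  ✗ PAGE_NOT_PRESENT  [1 reads]

Entries read for #5: 4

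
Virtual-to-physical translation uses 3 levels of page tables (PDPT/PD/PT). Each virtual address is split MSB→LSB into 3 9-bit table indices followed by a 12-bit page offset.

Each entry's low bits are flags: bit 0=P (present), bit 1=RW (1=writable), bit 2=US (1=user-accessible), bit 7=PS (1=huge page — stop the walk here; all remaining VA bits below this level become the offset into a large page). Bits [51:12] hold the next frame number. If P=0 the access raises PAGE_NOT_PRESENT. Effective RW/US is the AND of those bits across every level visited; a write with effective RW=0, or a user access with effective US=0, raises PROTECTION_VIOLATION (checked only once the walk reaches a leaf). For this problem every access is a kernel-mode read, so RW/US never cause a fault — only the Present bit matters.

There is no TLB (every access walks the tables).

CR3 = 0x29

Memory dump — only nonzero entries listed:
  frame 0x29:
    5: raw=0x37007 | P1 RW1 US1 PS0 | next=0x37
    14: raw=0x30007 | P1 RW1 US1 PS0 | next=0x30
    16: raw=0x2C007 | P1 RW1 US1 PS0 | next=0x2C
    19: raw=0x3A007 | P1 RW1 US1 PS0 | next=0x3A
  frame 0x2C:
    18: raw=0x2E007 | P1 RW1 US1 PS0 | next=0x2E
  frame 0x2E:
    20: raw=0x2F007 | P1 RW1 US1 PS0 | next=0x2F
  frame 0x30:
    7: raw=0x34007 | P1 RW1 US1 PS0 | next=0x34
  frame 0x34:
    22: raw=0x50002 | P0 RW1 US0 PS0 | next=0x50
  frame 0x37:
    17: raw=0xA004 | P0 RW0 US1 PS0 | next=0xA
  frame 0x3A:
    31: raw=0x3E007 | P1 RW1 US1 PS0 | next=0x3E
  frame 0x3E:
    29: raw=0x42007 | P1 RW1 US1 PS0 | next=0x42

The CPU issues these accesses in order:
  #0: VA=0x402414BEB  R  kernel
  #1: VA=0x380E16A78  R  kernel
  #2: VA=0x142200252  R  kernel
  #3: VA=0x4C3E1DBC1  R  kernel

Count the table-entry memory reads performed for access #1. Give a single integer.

Walk each access:
#0 VA=0x402414BEB (r,kernel):
  L0: frame=0x29 idx=16 entry=0x2C007 [P=1 RW=1 US=1 PS=0]
  L1: frame=0x2C idx=18 entry=0x2E007 [P=1 RW=1 US=1 PS=0]
  L2: frame=0x2E idx=20 entry=0x2F007 [P=1 RW=1 US=1 PS=0]
  ✓ 0x2FBEB  — 3 lookups
#1 VA=0x380E16A78 (r,kernel):
  L0: frame=0x29 idx=14 entry=0x30007 [P=1 RW=1 US=1 PS=0]
  L1: frame=0x30 idx=7 entry=0x34007 [P=1 RW=1 US=1 PS=0]
  L2: frame=0x34 idx=22 entry=0x50002 [P=0 RW=1 US=0 PS=0]
  ✗ PAGE_NOT_PRESENT  [3 reads]
#2 VA=0x142200252 (r,kernel):
  L0: frame=0x29 idx=5 entry=0x37007 [P=1 RW=1 US=1 PS=0]
  L1: frame=0x37 idx=17 entry=0xA004 [P=0 RW=0 US=1 PS=0]
  ✗ PAGE_NOT_PRESENT  [2 reads]
#3 VA=0x4C3E1DBC1 (r,kernel):
  L0: frame=0x29 idx=19 entry=0x3A007 [P=1 RW=1 US=1 PS=0]
  L1: frame=0x3A idx=31 entry=0x3E007 [P=1 RW=1 US=1 PS=0]
  L2: frame=0x3E idx=29 entry=0x42007 [P=1 RW=1 US=1 PS=0]
  ✓ 0x42BC1  — 3 lookups

Entries read for #1: 3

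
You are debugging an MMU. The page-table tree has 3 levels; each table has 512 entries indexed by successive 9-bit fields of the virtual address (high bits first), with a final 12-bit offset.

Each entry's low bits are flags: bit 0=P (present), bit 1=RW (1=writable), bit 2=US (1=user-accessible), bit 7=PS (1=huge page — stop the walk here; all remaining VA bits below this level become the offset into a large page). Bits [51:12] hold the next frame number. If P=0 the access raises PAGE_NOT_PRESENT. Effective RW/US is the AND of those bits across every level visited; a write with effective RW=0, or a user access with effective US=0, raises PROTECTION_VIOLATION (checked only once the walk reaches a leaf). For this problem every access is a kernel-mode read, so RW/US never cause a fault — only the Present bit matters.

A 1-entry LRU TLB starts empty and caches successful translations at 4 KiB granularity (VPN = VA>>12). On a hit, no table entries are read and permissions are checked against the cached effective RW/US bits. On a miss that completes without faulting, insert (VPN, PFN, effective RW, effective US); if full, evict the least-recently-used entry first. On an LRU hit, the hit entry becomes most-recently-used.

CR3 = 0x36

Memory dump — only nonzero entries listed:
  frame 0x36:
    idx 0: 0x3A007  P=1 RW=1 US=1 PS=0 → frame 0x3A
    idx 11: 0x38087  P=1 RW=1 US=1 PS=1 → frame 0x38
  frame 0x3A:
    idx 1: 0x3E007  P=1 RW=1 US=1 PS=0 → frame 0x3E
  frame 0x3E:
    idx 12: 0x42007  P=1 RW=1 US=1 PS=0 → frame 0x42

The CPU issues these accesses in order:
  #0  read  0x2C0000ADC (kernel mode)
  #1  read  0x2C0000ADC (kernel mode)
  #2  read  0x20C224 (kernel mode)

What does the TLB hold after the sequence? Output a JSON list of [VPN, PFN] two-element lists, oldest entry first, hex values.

Trace:
#0 VA=0x2C0000ADC (r,kernel):
  lvl0: tbl 0x36, slot 11 ⇒ 0x38087 (P1/RW1/US1/PS1)
  ✓ 0x38ADC (huge @L0)  — 1 lookups
#1 VA=0x2C0000ADC (r,kernel):
  TLB hit vpn=0x2C0000 → PA=0x38ADC
#2 VA=0x20C224 (r,kernel):
  lvl0: tbl 0x36, slot 0 ⇒ 0x3A007 (P1/RW1/US1/PS0)
  lvl1: tbl 0x3A, slot 1 ⇒ 0x3E007 (P1/RW1/US1/PS0)
  lvl2: tbl 0x3E, slot 12 ⇒ 0x42007 (P1/RW1/US1/PS0)
  ✓ 0x42224  — 3 lookups

TLB: [["0x20C", "0x42"]]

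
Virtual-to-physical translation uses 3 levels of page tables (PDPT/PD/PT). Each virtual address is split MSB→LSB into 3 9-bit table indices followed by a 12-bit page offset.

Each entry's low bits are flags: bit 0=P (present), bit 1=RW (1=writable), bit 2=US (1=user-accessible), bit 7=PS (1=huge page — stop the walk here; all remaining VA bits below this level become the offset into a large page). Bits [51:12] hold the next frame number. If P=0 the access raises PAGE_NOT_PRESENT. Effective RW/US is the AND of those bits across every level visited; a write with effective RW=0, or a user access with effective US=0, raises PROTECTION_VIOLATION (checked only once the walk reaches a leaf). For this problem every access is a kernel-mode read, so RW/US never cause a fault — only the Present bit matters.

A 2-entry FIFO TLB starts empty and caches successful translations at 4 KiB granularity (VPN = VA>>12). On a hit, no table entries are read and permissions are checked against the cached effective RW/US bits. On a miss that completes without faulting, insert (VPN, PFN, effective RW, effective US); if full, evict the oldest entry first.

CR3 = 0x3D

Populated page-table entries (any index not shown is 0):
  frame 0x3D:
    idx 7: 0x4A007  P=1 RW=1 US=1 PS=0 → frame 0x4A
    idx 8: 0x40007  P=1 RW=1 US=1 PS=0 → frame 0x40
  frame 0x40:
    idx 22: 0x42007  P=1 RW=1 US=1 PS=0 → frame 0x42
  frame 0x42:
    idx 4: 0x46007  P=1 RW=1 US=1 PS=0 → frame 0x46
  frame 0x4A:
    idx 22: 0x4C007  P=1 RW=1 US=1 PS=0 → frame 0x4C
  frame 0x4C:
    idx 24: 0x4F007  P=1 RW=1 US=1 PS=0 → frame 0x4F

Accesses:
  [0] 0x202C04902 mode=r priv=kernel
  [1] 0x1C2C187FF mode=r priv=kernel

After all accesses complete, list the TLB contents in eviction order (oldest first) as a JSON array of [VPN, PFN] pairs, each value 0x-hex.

Walk each access:
#0 VA=0x202C04902 (r,kernel):
  L0 @0x3D[8] → 0x40007  P=1,RW=1,US=1,PS=0
  L1 @0x40[22] → 0x42007  P=1,RW=1,US=1,PS=0
  L2 @0x42[4] → 0x46007  P=1,RW=1,US=1,PS=0
  ✓ 0x46902  — 3 lookups
#1 VA=0x1C2C187FF (r,kernel):
  L0 @0x3D[7] → 0x4A007  P=1,RW=1,US=1,PS=0
  L1 @0x4A[22] → 0x4C007  P=1,RW=1,US=1,PS=0
  L2 @0x4C[24] → 0x4F007  P=1,RW=1,US=1,PS=0
  ✓ 0x4F7FF  — 3 lookups

TLB: [["0x202C04", "0x46"], ["0x1C2C18", "0x4F"]]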